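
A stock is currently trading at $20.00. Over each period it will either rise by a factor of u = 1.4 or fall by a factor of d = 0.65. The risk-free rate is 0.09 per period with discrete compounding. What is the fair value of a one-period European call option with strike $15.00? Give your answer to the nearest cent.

Risk-neutral probability p = (1 + 0.09 − 0.65)/(1.4 − 0.65) = 0.4400/0.7500 = 0.5867
Terminal stock prices: S_u = 28, S_d = 13
Terminal payoffs (S − K): max(13, 0) = 13, max(-2, 0) = 0
Node 0 (S = 20): V_0 = 1/1.09·[0.5867·13.0000 + 0.4133·0.0000] = 6.9969

$7.00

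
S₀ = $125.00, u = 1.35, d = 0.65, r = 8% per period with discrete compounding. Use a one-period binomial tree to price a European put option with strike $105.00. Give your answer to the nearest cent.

Risk-neutral probability p = (1 + 0.08 − 0.65)/(1.35 − 0.65) = 0.4300/0.7000 = 0.6143
Terminal stock prices: S_u = 168.8, S_d = 81.25
Terminal payoffs (K − S): max(-63.75, 0) = 0, max(23.75, 0) = 23.75
Node 0 (S = 125): V_0 = 1/1.08·[0.6143·0.0000 + 0.3857·23.7500] = 8.4821

$8.48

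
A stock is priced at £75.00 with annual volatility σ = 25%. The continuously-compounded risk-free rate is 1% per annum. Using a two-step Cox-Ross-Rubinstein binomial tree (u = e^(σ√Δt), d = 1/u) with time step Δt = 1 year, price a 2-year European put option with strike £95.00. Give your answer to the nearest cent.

£24.00

CRR parameters: u = e^(σ√Δt) = e^(0.25·√1) = 1.2840, d = 1/u = 0.7788
Per-period rate: rΔt = 0.01·1 = 0.01, so R = e^0.01 = 1.0101
Risk-neutral probability p = (e^0.01 − 0.7788)/(1.2840 − 0.7788) = 0.2312/0.5052 = 0.4577
Terminal stock prices: S_uu = 123.7, S_ud = 75, S_dd = 45.49
Terminal payoffs (K − S): max(-28.65, 0) = 0, max(20, 0) = 20, max(49.51, 0) = 49.51
Node u (S = 96.3): V_u = e^(−0.01)·[0.4577·0.0000 + 0.5423·20.0000] = 10.7378
Node d (S = 58.41): V_d = e^(−0.01)·[0.4577·20.0000 + 0.5423·49.5102] = 35.6447
Node 0 (S = 75): V_0 = e^(−0.01)·[0.4577·10.7378 + 0.5423·35.6447] = 24.0031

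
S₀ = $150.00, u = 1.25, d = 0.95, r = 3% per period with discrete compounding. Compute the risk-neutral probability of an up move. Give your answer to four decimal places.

Risk-neutral probability p = (1 + 0.03 − 0.95)/(1.25 − 0.95) = 0.0800/0.3000 = 0.2667

p = 0.2667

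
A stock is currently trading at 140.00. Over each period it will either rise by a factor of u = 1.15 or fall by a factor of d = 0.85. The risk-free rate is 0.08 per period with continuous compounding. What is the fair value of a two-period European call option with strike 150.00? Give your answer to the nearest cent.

Risk-neutral probability p = (e^0.08 − 0.85)/(1.15 − 0.85) = 0.2333/0.3000 = 0.7776
Terminal stock prices: S_uu = 185.1, S_ud = 136.8, S_dd = 101.1
Terminal payoffs (S − K): max(35.15, 0) = 35.15, max(-13.15, 0) = 0, max(-48.85, 0) = 0
Node u (S = 161): V_u = e^(−0.08)·[0.7776·35.1500 + 0.2224·0.0000] = 25.2320
Node d (S = 119): V_d = e^(−0.08)·[0.7776·0.0000 + 0.2224·0.0000] = 0.0000
Node 0 (S = 140): V_0 = e^(−0.08)·[0.7776·25.2320 + 0.2224·0.0000] = 18.1124

18.11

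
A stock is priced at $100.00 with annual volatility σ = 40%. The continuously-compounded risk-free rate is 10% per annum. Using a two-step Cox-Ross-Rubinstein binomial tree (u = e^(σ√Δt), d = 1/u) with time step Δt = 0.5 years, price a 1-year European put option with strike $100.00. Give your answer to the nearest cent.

$9.04

CRR parameters: u = e^(σ√Δt) = e^(0.4·√0.5) = 1.3269, d = 1/u = 0.7536
Per-period rate: rΔt = 0.1·0.5 = 0.05, so R = e^0.05 = 1.0513
Risk-neutral probability p = (e^0.05 − 0.7536)/(1.3269 − 0.7536) = 0.2976/0.5733 = 0.5192
Terminal stock prices: S_uu = 176.1, S_ud = 100, S_dd = 56.8
Terminal payoffs (K − S): max(-76.07, 0) = 0, max(0, 0) = 0, max(43.2, 0) = 43.2
Node u (S = 132.7): V_u = e^(−0.05)·[0.5192·0.0000 + 0.4808·0.0000] = 0.0000
Node d (S = 75.36): V_d = e^(−0.05)·[0.5192·0.0000 + 0.4808·43.2029] = 19.7591
Node 0 (S = 100): V_0 = e^(−0.05)·[0.5192·0.0000 + 0.4808·19.7591] = 9.0369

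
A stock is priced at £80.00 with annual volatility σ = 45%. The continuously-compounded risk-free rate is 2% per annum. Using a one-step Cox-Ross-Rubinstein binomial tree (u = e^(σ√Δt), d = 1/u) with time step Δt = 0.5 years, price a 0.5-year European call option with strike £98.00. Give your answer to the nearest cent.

CRR parameters: u = e^(σ√Δt) = e^(0.45·√0.5) = 1.3746, d = 1/u = 0.7275
Per-period rate: rΔt = 0.02·0.5 = 0.01, so R = e^0.01 = 1.0101
Risk-neutral probability p = (e^0.01 − 0.7275)/(1.3746 − 0.7275) = 0.2826/0.6472 = 0.4366
Terminal stock prices: S_u = 110, S_d = 58.2
Terminal payoffs (S − K): max(11.97, 0) = 11.97, max(-39.8, 0) = 0
Node 0 (S = 80): V_0 = e^(−0.01)·[0.4366·11.9719 + 0.5634·0.0000] = 5.1754

£5.18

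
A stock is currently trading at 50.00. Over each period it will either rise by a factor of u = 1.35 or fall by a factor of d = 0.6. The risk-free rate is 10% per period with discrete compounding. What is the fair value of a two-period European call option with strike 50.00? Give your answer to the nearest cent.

15.11

Risk-neutral probability p = (1 + 0.1 − 0.6)/(1.35 − 0.6) = 0.5000/0.7500 = 0.6667
Terminal stock prices: S_uu = 91.13, S_ud = 40.5, S_dd = 18
Terminal payoffs (S − K): max(41.13, 0) = 41.13, max(-9.5, 0) = 0, max(-32, 0) = 0
Node u (S = 67.5): V_u = 1/1.1·[0.6667·41.1250 + 0.3333·0.0000] = 24.9242
Node d (S = 30): V_d = 1/1.1·[0.6667·0.0000 + 0.3333·0.0000] = 0.0000
Node 0 (S = 50): V_0 = 1/1.1·[0.6667·24.9242 + 0.3333·0.0000] = 15.1056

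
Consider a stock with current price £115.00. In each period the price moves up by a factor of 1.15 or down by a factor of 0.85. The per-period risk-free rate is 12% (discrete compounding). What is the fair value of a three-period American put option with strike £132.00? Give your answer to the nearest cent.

Risk-neutral probability p = (1 + 0.12 − 0.85)/(1.15 − 0.85) = 0.2700/0.3000 = 0.9000
Terminal stock prices: S_uuu = 174.9, S_uud = 129.3, S_udd = 95.55, S_ddd = 70.62
Terminal payoffs (K − S): max(-42.9, 0) = 0, max(2.726, 0) = 2.726, max(36.45, 0) = 36.45, max(61.38, 0) = 61.38
Node uu (S = 152.1): continuation = 1/1.12·[0.9000·0.0000 + 0.1000·2.7256] = 0.2434; exercise value = 0.0000 ≤ continuation, so V_uu = 0.2434
Node ud (S = 112.4): continuation = 1/1.12·[0.9000·2.7256 + 0.1000·36.4494] = 5.4446; exercise value = 19.5875 > continuation, so V_ud = 19.5875 (exercise)
Node dd (S = 83.09): continuation = 1/1.12·[0.9000·36.4494 + 0.1000·61.3756] = 34.7696; exercise value = 48.9125 > continuation, so V_dd = 48.9125 (exercise)
Node u (S = 132.2): continuation = 1/1.12·[0.9000·0.2434 + 0.1000·19.5875] = 1.9444; exercise value = 0.0000 ≤ continuation, so V_u = 1.9444
Node d (S = 97.75): continuation = 1/1.12·[0.9000·19.5875 + 0.1000·48.9125] = 20.1071; exercise value = 34.2500 > continuation, so V_d = 34.2500 (exercise)
Node 0 (S = 115): continuation = 1/1.12·[0.9000·1.9444 + 0.1000·34.2500] = 4.6205; exercise value = 17.0000 > continuation, so V_0 = 17.0000 (exercise)

£17.00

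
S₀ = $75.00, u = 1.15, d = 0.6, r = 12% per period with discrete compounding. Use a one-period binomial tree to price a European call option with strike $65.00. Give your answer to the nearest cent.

Risk-neutral probability p = (1 + 0.12 − 0.6)/(1.15 − 0.6) = 0.5200/0.5500 = 0.9455
Terminal stock prices: S_u = 86.25, S_d = 45
Terminal payoffs (S − K): max(21.25, 0) = 21.25, max(-20, 0) = 0
Node 0 (S = 75): V_0 = 1/1.12·[0.9455·21.2500 + 0.0545·0.0000] = 17.9383

$17.94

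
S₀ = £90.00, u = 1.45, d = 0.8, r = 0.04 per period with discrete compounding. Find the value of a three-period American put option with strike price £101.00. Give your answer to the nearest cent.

£20.53

Risk-neutral probability p = (1 + 0.04 − 0.8)/(1.45 − 0.8) = 0.2400/0.6500 = 0.3692
Terminal stock prices: S_uuu = 274.4, S_uud = 151.4, S_udd = 83.52, S_ddd = 46.08
Terminal payoffs (K − S): max(-173.4, 0) = 0, max(-50.38, 0) = 0, max(17.48, 0) = 17.48, max(54.92, 0) = 54.92
Node uu (S = 189.2): continuation = 1/1.04·[0.3692·0.0000 + 0.6308·0.0000] = 0.0000; exercise value = 0.0000 ≤ continuation, so V_uu = 0.0000
Node ud (S = 104.4): continuation = 1/1.04·[0.3692·0.0000 + 0.6308·17.4800] = 10.6018; exercise value = 0.0000 ≤ continuation, so V_ud = 10.6018
Node dd (S = 57.6): continuation = 1/1.04·[0.3692·17.4800 + 0.6308·54.9200] = 39.5154; exercise value = 43.4000 > continuation, so V_dd = 43.4000 (exercise)
Node u (S = 130.5): continuation = 1/1.04·[0.3692·0.0000 + 0.6308·10.6018] = 6.4301; exercise value = 0.0000 ≤ continuation, so V_u = 6.4301
Node d (S = 72): continuation = 1/1.04·[0.3692·10.6018 + 0.6308·43.4000] = 30.0864; exercise value = 29.0000 ≤ continuation, so V_d = 30.0864
Node 0 (S = 90): continuation = 1/1.04·[0.3692·6.4301 + 0.6308·30.0864] = 20.5306; exercise value = 11.0000 ≤ continuation, so V_0 = 20.5306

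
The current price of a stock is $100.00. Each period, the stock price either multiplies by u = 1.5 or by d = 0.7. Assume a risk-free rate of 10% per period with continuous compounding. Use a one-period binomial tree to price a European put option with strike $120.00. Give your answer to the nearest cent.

$22.33

Risk-neutral probability p = (e^0.1 − 0.7)/(1.5 − 0.7) = 0.4052/0.8000 = 0.5065
Terminal stock prices: S_u = 150, S_d = 70
Terminal payoffs (K − S): max(-30, 0) = 0, max(50, 0) = 50
Node 0 (S = 100): V_0 = e^(−0.1)·[0.5065·0.0000 + 0.4935·50.0000] = 22.3285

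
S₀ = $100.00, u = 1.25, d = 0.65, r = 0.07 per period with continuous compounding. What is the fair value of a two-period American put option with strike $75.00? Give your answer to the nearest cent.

Risk-neutral probability p = (e^0.07 − 0.65)/(1.25 − 0.65) = 0.4225/0.6000 = 0.7042
Terminal stock prices: S_uu = 156.2, S_ud = 81.25, S_dd = 42.25
Terminal payoffs (K − S): max(-81.25, 0) = 0, max(-6.25, 0) = 0, max(32.75, 0) = 32.75
Node u (S = 125): continuation = e^(−0.07)·[0.7042·0.0000 + 0.2958·0.0000] = 0.0000; exercise value = 0.0000 ≤ continuation, so V_u = 0.0000
Node d (S = 65): continuation = e^(−0.07)·[0.7042·0.0000 + 0.2958·32.7500] = 9.0331; exercise value = 10.0000 > continuation, so V_d = 10.0000 (exercise)
Node 0 (S = 100): continuation = e^(−0.07)·[0.7042·0.0000 + 0.2958·10.0000] = 2.7582; exercise value = 0.0000 ≤ continuation, so V_0 = 2.7582

$2.76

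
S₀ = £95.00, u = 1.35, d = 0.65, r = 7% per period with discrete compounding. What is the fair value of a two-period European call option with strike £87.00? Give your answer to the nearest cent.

Risk-neutral probability p = (1 + 0.07 − 0.65)/(1.35 − 0.65) = 0.4200/0.7000 = 0.6000
Terminal stock prices: S_uu = 173.1, S_ud = 83.36, S_dd = 40.14
Terminal payoffs (S − K): max(86.14, 0) = 86.14, max(-3.638, 0) = 0, max(-46.86, 0) = 0
Node u (S = 128.2): V_u = 1/1.07·[0.6000·86.1375 + 0.4000·0.0000] = 48.3014
Node d (S = 61.75): V_d = 1/1.07·[0.6000·0.0000 + 0.4000·0.0000] = 0.0000
Node 0 (S = 95): V_0 = 1/1.07·[0.6000·48.3014 + 0.4000·0.0000] = 27.0849

£27.08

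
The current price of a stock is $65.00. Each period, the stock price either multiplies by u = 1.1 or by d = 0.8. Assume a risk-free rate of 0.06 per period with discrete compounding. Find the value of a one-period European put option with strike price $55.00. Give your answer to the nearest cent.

$0.38

Risk-neutral probability p = (1 + 0.06 − 0.8)/(1.1 − 0.8) = 0.2600/0.3000 = 0.8667
Terminal stock prices: S_u = 71.5, S_d = 52
Terminal payoffs (K − S): max(-16.5, 0) = 0, max(3, 0) = 3
Node 0 (S = 65): V_0 = 1/1.06·[0.8667·0.0000 + 0.1333·3.0000] = 0.3774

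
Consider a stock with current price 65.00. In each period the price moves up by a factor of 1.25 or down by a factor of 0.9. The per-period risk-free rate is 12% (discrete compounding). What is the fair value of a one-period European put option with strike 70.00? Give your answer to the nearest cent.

Risk-neutral probability p = (1 + 0.12 − 0.9)/(1.25 − 0.9) = 0.2200/0.3500 = 0.6286
Terminal stock prices: S_u = 81.25, S_d = 58.5
Terminal payoffs (K − S): max(-11.25, 0) = 0, max(11.5, 0) = 11.5
Node 0 (S = 65): V_0 = 1/1.12·[0.6286·0.0000 + 0.3714·11.5000] = 3.8138

3.81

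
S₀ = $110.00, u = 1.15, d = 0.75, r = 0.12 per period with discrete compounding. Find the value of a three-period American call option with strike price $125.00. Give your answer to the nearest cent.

Risk-neutral probability p = (1 + 0.12 − 0.75)/(1.15 − 0.75) = 0.3700/0.4000 = 0.9250
Terminal stock prices: S_uuu = 167.3, S_uud = 109.1, S_udd = 71.16, S_ddd = 46.41
Terminal payoffs (S − K): max(42.3, 0) = 42.3, max(-15.89, 0) = 0, max(-53.84, 0) = 0, max(-78.59, 0) = 0
Node uu (S = 145.5): continuation = 1/1.12·[0.9250·42.2962 + 0.0750·0.0000] = 34.9322; exercise value = 20.4750 ≤ continuation, so V_uu = 34.9322
Node ud (S = 94.87): continuation = 1/1.12·[0.9250·0.0000 + 0.0750·0.0000] = 0.0000; exercise value = 0.0000 ≤ continuation, so V_ud = 0.0000
Node dd (S = 61.88): continuation = 1/1.12·[0.9250·0.0000 + 0.0750·0.0000] = 0.0000; exercise value = 0.0000 ≤ continuation, so V_dd = 0.0000
Node u (S = 126.5): continuation = 1/1.12·[0.9250·34.9322 + 0.0750·0.0000] = 28.8502; exercise value = 1.5000 ≤ continuation, so V_u = 28.8502
Node d (S = 82.5): continuation = 1/1.12·[0.9250·0.0000 + 0.0750·0.0000] = 0.0000; exercise value = 0.0000 ≤ continuation, so V_d = 0.0000
Node 0 (S = 110): continuation = 1/1.12·[0.9250·28.8502 + 0.0750·0.0000] = 23.8272; exercise value = 0.0000 ≤ continuation, so V_0 = 23.8272

$23.83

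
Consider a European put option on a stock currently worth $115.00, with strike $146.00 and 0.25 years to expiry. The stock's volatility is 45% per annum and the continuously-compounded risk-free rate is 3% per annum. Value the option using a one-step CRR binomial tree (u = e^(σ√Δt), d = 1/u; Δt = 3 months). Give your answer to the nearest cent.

CRR parameters: u = e^(σ√Δt) = e^(0.45·√0.25) = 1.2523, d = 1/u = 0.7985
Per-period rate: rΔt = 0.03·0.25 = 0.0075, so R = e^0.0075 = 1.0075
Risk-neutral probability p = (e^0.0075 − 0.7985)/(1.2523 − 0.7985) = 0.2090/0.4538 = 0.4606
Terminal stock prices: S_u = 144, S_d = 91.83
Terminal payoffs (K − S): max(1.983, 0) = 1.983, max(54.17, 0) = 54.17
Node 0 (S = 115): V_0 = e^(−0.0075)·[0.4606·1.9829 + 0.5394·54.1706] = 29.9091

$29.91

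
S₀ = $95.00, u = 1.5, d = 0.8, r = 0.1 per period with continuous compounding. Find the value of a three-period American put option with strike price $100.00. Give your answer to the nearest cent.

$13.15

Risk-neutral probability p = (e^0.1 − 0.8)/(1.5 − 0.8) = 0.3052/0.7000 = 0.4360
Terminal stock prices: S_uuu = 320.6, S_uud = 171, S_udd = 91.2, S_ddd = 48.64
Terminal payoffs (K − S): max(-220.6, 0) = 0, max(-71, 0) = 0, max(8.8, 0) = 8.8, max(51.36, 0) = 51.36
Node uu (S = 213.8): continuation = e^(−0.1)·[0.4360·0.0000 + 0.5640·0.0000] = 0.0000; exercise value = 0.0000 ≤ continuation, so V_uu = 0.0000
Node ud (S = 114): continuation = e^(−0.1)·[0.4360·0.0000 + 0.5640·8.8000] = 4.4912; exercise value = 0.0000 ≤ continuation, so V_ud = 4.4912
Node dd (S = 60.8): continuation = e^(−0.1)·[0.4360·8.8000 + 0.5640·51.3600] = 29.6837; exercise value = 39.2000 > continuation, so V_dd = 39.2000 (exercise)
Node u (S = 142.5): continuation = e^(−0.1)·[0.4360·0.0000 + 0.5640·4.4912] = 2.2922; exercise value = 0.0000 ≤ continuation, so V_u = 2.2922
Node d (S = 76): continuation = e^(−0.1)·[0.4360·4.4912 + 0.5640·39.2000] = 21.7780; exercise value = 24.0000 > continuation, so V_d = 24.0000 (exercise)
Node 0 (S = 95): continuation = e^(−0.1)·[0.4360·2.2922 + 0.5640·24.0000] = 13.1530; exercise value = 5.0000 ≤ continuation, so V_0 = 13.1530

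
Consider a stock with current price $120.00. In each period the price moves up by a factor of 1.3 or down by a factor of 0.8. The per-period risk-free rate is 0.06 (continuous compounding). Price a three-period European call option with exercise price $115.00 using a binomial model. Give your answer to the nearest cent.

Risk-neutral probability p = (e^0.06 − 0.8)/(1.3 − 0.8) = 0.2618/0.5000 = 0.5237
Terminal stock prices: S_uuu = 263.6, S_uud = 162.2, S_udd = 99.84, S_ddd = 61.44
Terminal payoffs (S − K): max(148.6, 0) = 148.6, max(47.24, 0) = 47.24, max(-15.16, 0) = 0, max(-53.56, 0) = 0
Node uu (S = 202.8): V_uu = e^(−0.06)·[0.5237·148.6400 + 0.4763·47.2400] = 94.4971
Node ud (S = 124.8): V_ud = e^(−0.06)·[0.5237·47.2400 + 0.4763·0.0000] = 23.2977
Node dd (S = 76.8): V_dd = e^(−0.06)·[0.5237·0.0000 + 0.4763·0.0000] = 0.0000
Node u (S = 156): V_u = e^(−0.06)·[0.5237·94.4971 + 0.4763·23.2977] = 57.0548
Node d (S = 96): V_d = e^(−0.06)·[0.5237·23.2977 + 0.4763·0.0000] = 11.4899
Node 0 (S = 120): V_0 = e^(−0.06)·[0.5237·57.0548 + 0.4763·11.4899] = 33.2923

$33.29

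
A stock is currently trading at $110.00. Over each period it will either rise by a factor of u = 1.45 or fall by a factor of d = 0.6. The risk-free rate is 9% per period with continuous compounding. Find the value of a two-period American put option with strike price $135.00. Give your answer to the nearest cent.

Risk-neutral probability p = (e^0.09 − 0.6)/(1.45 − 0.6) = 0.4942/0.8500 = 0.5814
Terminal stock prices: S_uu = 231.3, S_ud = 95.7, S_dd = 39.6
Terminal payoffs (K − S): max(-96.28, 0) = 0, max(39.3, 0) = 39.3, max(95.4, 0) = 95.4
Node u (S = 159.5): continuation = e^(−0.09)·[0.5814·0.0000 + 0.4186·39.3000] = 15.0357; exercise value = 0.0000 ≤ continuation, so V_u = 15.0357
Node d (S = 66): continuation = e^(−0.09)·[0.5814·39.3000 + 0.4186·95.4000] = 57.3807; exercise value = 69.0000 > continuation, so V_d = 69.0000 (exercise)
Node 0 (S = 110): continuation = e^(−0.09)·[0.5814·15.0357 + 0.4186·69.0000] = 34.3877; exercise value = 25.0000 ≤ continuation, so V_0 = 34.3877

$34.39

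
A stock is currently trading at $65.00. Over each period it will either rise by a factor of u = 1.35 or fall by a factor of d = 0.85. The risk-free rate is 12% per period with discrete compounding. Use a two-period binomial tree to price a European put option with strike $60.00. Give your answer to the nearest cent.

$2.20

Risk-neutral probability p = (1 + 0.12 − 0.85)/(1.35 − 0.85) = 0.2700/0.5000 = 0.5400
Terminal stock prices: S_uu = 118.5, S_ud = 74.59, S_dd = 46.96
Terminal payoffs (K − S): max(-58.46, 0) = 0, max(-14.59, 0) = 0, max(13.04, 0) = 13.04
Node u (S = 87.75): V_u = 1/1.12·[0.5400·0.0000 + 0.4600·0.0000] = 0.0000
Node d (S = 55.25): V_d = 1/1.12·[0.5400·0.0000 + 0.4600·13.0375] = 5.3547
Node 0 (S = 65): V_0 = 1/1.12·[0.5400·0.0000 + 0.4600·5.3547] = 2.1992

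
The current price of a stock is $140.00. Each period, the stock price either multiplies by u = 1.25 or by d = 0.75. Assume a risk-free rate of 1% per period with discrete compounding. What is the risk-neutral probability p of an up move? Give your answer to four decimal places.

p = 0.5200

Risk-neutral probability p = (1 + 0.01 − 0.75)/(1.25 − 0.75) = 0.2600/0.5000 = 0.5200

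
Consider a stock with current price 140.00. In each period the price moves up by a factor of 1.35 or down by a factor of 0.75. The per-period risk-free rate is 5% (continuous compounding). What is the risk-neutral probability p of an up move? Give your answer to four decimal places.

Risk-neutral probability p = (e^0.05 − 0.75)/(1.35 − 0.75) = 0.3013/0.6000 = 0.5021

p = 0.5021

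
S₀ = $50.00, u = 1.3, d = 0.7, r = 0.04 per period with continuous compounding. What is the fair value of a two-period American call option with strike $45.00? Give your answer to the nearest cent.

$11.99

Risk-neutral probability p = (e^0.04 − 0.7)/(1.3 − 0.7) = 0.3408/0.6000 = 0.5680
Terminal stock prices: S_uu = 84.5, S_ud = 45.5, S_dd = 24.5
Terminal payoffs (S − K): max(39.5, 0) = 39.5, max(0.5, 0) = 0.5, max(-20.5, 0) = 0
Node u (S = 65): continuation = e^(−0.04)·[0.5680·39.5000 + 0.4320·0.5000] = 21.7645; exercise value = 20.0000 ≤ continuation, so V_u = 21.7645
Node d (S = 35): continuation = e^(−0.04)·[0.5680·0.5000 + 0.4320·0.0000] = 0.2729; exercise value = 0.0000 ≤ continuation, so V_d = 0.2729
Node 0 (S = 50): continuation = e^(−0.04)·[0.5680·21.7645 + 0.4320·0.2729] = 11.9911; exercise value = 5.0000 ≤ continuation, so V_0 = 11.9911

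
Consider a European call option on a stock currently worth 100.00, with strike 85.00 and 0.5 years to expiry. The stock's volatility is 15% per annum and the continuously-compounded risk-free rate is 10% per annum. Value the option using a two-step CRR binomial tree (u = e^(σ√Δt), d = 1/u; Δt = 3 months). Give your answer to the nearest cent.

19.15

CRR parameters: u = e^(σ√Δt) = e^(0.15·√0.25) = 1.0779, d = 1/u = 0.9277
Per-period rate: rΔt = 0.1·0.25 = 0.025, so R = e^0.025 = 1.0253
Risk-neutral probability p = (e^0.025 − 0.9277)/(1.0779 − 0.9277) = 0.0976/0.1501 = 0.6499
Terminal stock prices: S_uu = 116.2, S_ud = 100, S_dd = 86.07
Terminal payoffs (S − K): max(31.18, 0) = 31.18, max(15, 0) = 15, max(1.071, 0) = 1.071
Node u (S = 107.8): V_u = e^(−0.025)·[0.6499·31.1834 + 0.3501·15.0000] = 24.8871
Node d (S = 92.77): V_d = e^(−0.025)·[0.6499·15.0000 + 0.3501·1.0708] = 9.8730
Node 0 (S = 100): V_0 = e^(−0.025)·[0.6499·24.8871 + 0.3501·9.8730] = 19.1455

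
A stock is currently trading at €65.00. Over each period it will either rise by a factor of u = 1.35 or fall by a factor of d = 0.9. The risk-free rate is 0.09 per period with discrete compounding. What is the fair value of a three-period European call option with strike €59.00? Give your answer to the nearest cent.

Risk-neutral probability p = (1 + 0.09 − 0.9)/(1.35 − 0.9) = 0.1900/0.4500 = 0.4222
Terminal stock prices: S_uuu = 159.9, S_uud = 106.6, S_udd = 71.08, S_ddd = 47.39
Terminal payoffs (S − K): max(100.9, 0) = 100.9, max(47.62, 0) = 47.62, max(12.08, 0) = 12.08, max(-11.61, 0) = 0
Node uu (S = 118.5): V_uu = 1/1.09·[0.4222·100.9244 + 0.5778·47.6163] = 64.3341
Node ud (S = 78.98): V_ud = 1/1.09·[0.4222·47.6163 + 0.5778·12.0775] = 24.8466
Node dd (S = 52.65): V_dd = 1/1.09·[0.4222·12.0775 + 0.5778·0.0000] = 4.6783
Node u (S = 87.75): V_u = 1/1.09·[0.4222·64.3341 + 0.5778·24.8466] = 38.0909
Node d (S = 58.5): V_d = 1/1.09·[0.4222·24.8466 + 0.5778·4.6783] = 12.1044
Node 0 (S = 65): V_0 = 1/1.09·[0.4222·38.0909 + 0.5778·12.1044] = 21.1711

€21.17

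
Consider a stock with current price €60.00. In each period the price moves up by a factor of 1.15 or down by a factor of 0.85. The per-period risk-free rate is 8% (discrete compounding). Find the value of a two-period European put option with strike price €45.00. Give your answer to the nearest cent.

€0.08

Risk-neutral probability p = (1 + 0.08 − 0.85)/(1.15 − 0.85) = 0.2300/0.3000 = 0.7667
Terminal stock prices: S_uu = 79.35, S_ud = 58.65, S_dd = 43.35
Terminal payoffs (K − S): max(-34.35, 0) = 0, max(-13.65, 0) = 0, max(1.65, 0) = 1.65
Node u (S = 69): V_u = 1/1.08·[0.7667·0.0000 + 0.2333·0.0000] = 0.0000
Node d (S = 51): V_d = 1/1.08·[0.7667·0.0000 + 0.2333·1.6500] = 0.3565
Node 0 (S = 60): V_0 = 1/1.08·[0.7667·0.0000 + 0.2333·0.3565] = 0.0770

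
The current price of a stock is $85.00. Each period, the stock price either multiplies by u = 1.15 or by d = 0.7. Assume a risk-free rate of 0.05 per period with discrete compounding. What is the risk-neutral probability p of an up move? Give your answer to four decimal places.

Risk-neutral probability p = (1 + 0.05 − 0.7)/(1.15 − 0.7) = 0.3500/0.4500 = 0.7778

p = 0.7778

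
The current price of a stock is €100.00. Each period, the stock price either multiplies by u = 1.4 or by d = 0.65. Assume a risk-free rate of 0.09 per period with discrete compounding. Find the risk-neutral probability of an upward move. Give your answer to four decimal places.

Risk-neutral probability p = (1 + 0.09 − 0.65)/(1.4 − 0.65) = 0.4400/0.7500 = 0.5867

p = 0.5867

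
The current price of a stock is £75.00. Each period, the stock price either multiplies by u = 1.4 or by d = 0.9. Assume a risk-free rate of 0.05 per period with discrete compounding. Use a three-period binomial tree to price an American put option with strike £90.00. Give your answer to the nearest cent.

£15.63

Risk-neutral probability p = (1 + 0.05 − 0.9)/(1.4 − 0.9) = 0.1500/0.5000 = 0.3000
Terminal stock prices: S_uuu = 205.8, S_uud = 132.3, S_udd = 85.05, S_ddd = 54.68
Terminal payoffs (K − S): max(-115.8, 0) = 0, max(-42.3, 0) = 0, max(4.95, 0) = 4.95, max(35.32, 0) = 35.32
Node uu (S = 147): continuation = 1/1.05·[0.3000·0.0000 + 0.7000·0.0000] = 0.0000; exercise value = 0.0000 ≤ continuation, so V_uu = 0.0000
Node ud (S = 94.5): continuation = 1/1.05·[0.3000·0.0000 + 0.7000·4.9500] = 3.3000; exercise value = 0.0000 ≤ continuation, so V_ud = 3.3000
Node dd (S = 60.75): continuation = 1/1.05·[0.3000·4.9500 + 0.7000·35.3250] = 24.9643; exercise value = 29.2500 > continuation, so V_dd = 29.2500 (exercise)
Node u (S = 105): continuation = 1/1.05·[0.3000·0.0000 + 0.7000·3.3000] = 2.2000; exercise value = 0.0000 ≤ continuation, so V_u = 2.2000
Node d (S = 67.5): continuation = 1/1.05·[0.3000·3.3000 + 0.7000·29.2500] = 20.4429; exercise value = 22.5000 > continuation, so V_d = 22.5000 (exercise)
Node 0 (S = 75): continuation = 1/1.05·[0.3000·2.2000 + 0.7000·22.5000] = 15.6286; exercise value = 15.0000 ≤ continuation, so V_0 = 15.6286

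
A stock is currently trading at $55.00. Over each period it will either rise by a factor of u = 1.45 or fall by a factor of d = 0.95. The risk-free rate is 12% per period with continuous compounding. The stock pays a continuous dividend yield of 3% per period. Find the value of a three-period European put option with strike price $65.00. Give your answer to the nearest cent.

Per-period risk-free factor R = e^0.12 = 1.1275; dividend-adjusted growth = e^(0.12−0.03) = 1.0942.
Risk-neutral probability p = (1.0942 − 0.95)/(1.45 − 0.95) = 0.1442/0.5000 = 0.2883
Terminal stock prices: S_uuu = 167.7, S_uud = 109.9, S_udd = 71.97, S_ddd = 47.16
Terminal payoffs (K − S): max(-102.7, 0) = 0, max(-44.86, 0) = 0, max(-6.974, 0) = 0, max(17.84, 0) = 17.84
Node uu (S = 115.6): V_uu = e^(−0.12)·[0.2883·0.0000 + 0.7117·0.0000] = 0.0000
Node ud (S = 75.76): V_ud = e^(−0.12)·[0.2883·0.0000 + 0.7117·0.0000] = 0.0000
Node dd (S = 49.64): V_dd = e^(−0.12)·[0.2883·0.0000 + 0.7117·17.8444] = 11.2630
Node u (S = 79.75): V_u = e^(−0.12)·[0.2883·0.0000 + 0.7117·0.0000] = 0.0000
Node d (S = 52.25): V_d = e^(−0.12)·[0.2883·0.0000 + 0.7117·11.2630] = 7.1089
Node 0 (S = 55): V_0 = e^(−0.12)·[0.2883·0.0000 + 0.7117·7.1089] = 4.4870

$4.49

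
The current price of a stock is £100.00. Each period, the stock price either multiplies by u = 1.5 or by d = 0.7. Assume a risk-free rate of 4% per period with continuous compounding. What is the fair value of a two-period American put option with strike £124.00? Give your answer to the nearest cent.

Risk-neutral probability p = (e^0.04 − 0.7)/(1.5 − 0.7) = 0.3408/0.8000 = 0.4260
Terminal stock prices: S_uu = 225, S_ud = 105, S_dd = 49
Terminal payoffs (K − S): max(-101, 0) = 0, max(19, 0) = 19, max(75, 0) = 75
Node u (S = 150): continuation = e^(−0.04)·[0.4260·0.0000 + 0.5740·19.0000] = 10.4781; exercise value = 0.0000 ≤ continuation, so V_u = 10.4781
Node d (S = 70): continuation = e^(−0.04)·[0.4260·19.0000 + 0.5740·75.0000] = 49.1379; exercise value = 54.0000 > continuation, so V_d = 54.0000 (exercise)
Node 0 (S = 100): continuation = e^(−0.04)·[0.4260·10.4781 + 0.5740·54.0000] = 34.0687; exercise value = 24.0000 ≤ continuation, so V_0 = 34.0687

£34.07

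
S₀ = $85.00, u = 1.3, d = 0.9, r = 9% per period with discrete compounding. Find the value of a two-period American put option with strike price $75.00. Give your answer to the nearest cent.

$1.43

Risk-neutral probability p = (1 + 0.09 − 0.9)/(1.3 − 0.9) = 0.1900/0.4000 = 0.4750
Terminal stock prices: S_uu = 143.7, S_ud = 99.45, S_dd = 68.85
Terminal payoffs (K − S): max(-68.65, 0) = 0, max(-24.45, 0) = 0, max(6.15, 0) = 6.15
Node u (S = 110.5): continuation = 1/1.09·[0.4750·0.0000 + 0.5250·0.0000] = 0.0000; exercise value = 0.0000 ≤ continuation, so V_u = 0.0000
Node d (S = 76.5): continuation = 1/1.09·[0.4750·0.0000 + 0.5250·6.1500] = 2.9622; exercise value = 0.0000 ≤ continuation, so V_d = 2.9622
Node 0 (S = 85): continuation = 1/1.09·[0.4750·0.0000 + 0.5250·2.9622] = 1.4267; exercise value = 0.0000 ≤ continuation, so V_0 = 1.4267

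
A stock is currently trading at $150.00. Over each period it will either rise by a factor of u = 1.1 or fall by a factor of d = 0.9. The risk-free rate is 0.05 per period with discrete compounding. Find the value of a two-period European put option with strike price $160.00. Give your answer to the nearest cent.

Risk-neutral probability p = (1 + 0.05 − 0.9)/(1.1 − 0.9) = 0.1500/0.2000 = 0.7500
Terminal stock prices: S_uu = 181.5, S_ud = 148.5, S_dd = 121.5
Terminal payoffs (K − S): max(-21.5, 0) = 0, max(11.5, 0) = 11.5, max(38.5, 0) = 38.5
Node u (S = 165): V_u = 1/1.05·[0.7500·0.0000 + 0.2500·11.5000] = 2.7381
Node d (S = 135): V_d = 1/1.05·[0.7500·11.5000 + 0.2500·38.5000] = 17.3810
Node 0 (S = 150): V_0 = 1/1.05·[0.7500·2.7381 + 0.2500·17.3810] = 6.0941

$6.09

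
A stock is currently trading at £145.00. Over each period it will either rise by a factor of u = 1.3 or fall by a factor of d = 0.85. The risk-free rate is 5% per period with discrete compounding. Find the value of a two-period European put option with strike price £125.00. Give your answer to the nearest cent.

Risk-neutral probability p = (1 + 0.05 − 0.85)/(1.3 − 0.85) = 0.2000/0.4500 = 0.4444
Terminal stock prices: S_uu = 245.1, S_ud = 160.2, S_dd = 104.8
Terminal payoffs (K − S): max(-120.1, 0) = 0, max(-35.22, 0) = 0, max(20.24, 0) = 20.24
Node u (S = 188.5): V_u = 1/1.05·[0.4444·0.0000 + 0.5556·0.0000] = 0.0000
Node d (S = 123.2): V_d = 1/1.05·[0.4444·0.0000 + 0.5556·20.2375] = 10.7077
Node 0 (S = 145): V_0 = 1/1.05·[0.4444·0.0000 + 0.5556·10.7077] = 5.6654

£5.67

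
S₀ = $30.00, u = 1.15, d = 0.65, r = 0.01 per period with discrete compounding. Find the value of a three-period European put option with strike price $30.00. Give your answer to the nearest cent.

Risk-neutral probability p = (1 + 0.01 − 0.65)/(1.15 − 0.65) = 0.3600/0.5000 = 0.7200
Terminal stock prices: S_uuu = 45.63, S_uud = 25.79, S_udd = 14.58, S_ddd = 8.239
Terminal payoffs (K − S): max(-15.63, 0) = 0, max(4.211, 0) = 4.211, max(15.42, 0) = 15.42, max(21.76, 0) = 21.76
Node uu (S = 39.67): V_uu = 1/1.01·[0.7200·0.0000 + 0.2800·4.2112] = 1.1675
Node ud (S = 22.43): V_ud = 1/1.01·[0.7200·4.2112 + 0.2800·15.4237] = 7.2780
Node dd (S = 12.68): V_dd = 1/1.01·[0.7200·15.4237 + 0.2800·21.7613] = 17.0280
Node u (S = 34.5): V_u = 1/1.01·[0.7200·1.1675 + 0.2800·7.2780] = 2.8499
Node d (S = 19.5): V_d = 1/1.01·[0.7200·7.2780 + 0.2800·17.0280] = 9.9089
Node 0 (S = 30): V_0 = 1/1.01·[0.7200·2.8499 + 0.2800·9.9089] = 4.7786

$4.78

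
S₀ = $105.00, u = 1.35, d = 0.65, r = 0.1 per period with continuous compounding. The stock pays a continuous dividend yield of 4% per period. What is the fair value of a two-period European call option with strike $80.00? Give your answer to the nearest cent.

Per-period risk-free factor R = e^0.1 = 1.1052; dividend-adjusted growth = e^(0.1−0.04) = 1.0618.
Risk-neutral probability p = (1.0618 − 0.65)/(1.35 − 0.65) = 0.4118/0.7000 = 0.5883
Terminal stock prices: S_uu = 191.4, S_ud = 92.14, S_dd = 44.36
Terminal payoffs (S − K): max(111.4, 0) = 111.4, max(12.14, 0) = 12.14, max(-35.64, 0) = 0
Node u (S = 141.8): V_u = e^(−0.1)·[0.5883·111.3625 + 0.4117·12.1375] = 63.8049
Node d (S = 68.25): V_d = e^(−0.1)·[0.5883·12.1375 + 0.4117·0.0000] = 6.4614
Node 0 (S = 105): V_0 = e^(−0.1)·[0.5883·63.8049 + 0.4117·6.4614] = 36.3733

$36.37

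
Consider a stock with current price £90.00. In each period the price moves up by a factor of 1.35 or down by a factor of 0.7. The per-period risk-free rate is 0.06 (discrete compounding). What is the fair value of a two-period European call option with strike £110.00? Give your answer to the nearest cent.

Risk-neutral probability p = (1 + 0.06 − 0.7)/(1.35 − 0.7) = 0.3600/0.6500 = 0.5538
Terminal stock prices: S_uu = 164, S_ud = 85.05, S_dd = 44.1
Terminal payoffs (S − K): max(54.03, 0) = 54.03, max(-24.95, 0) = 0, max(-65.9, 0) = 0
Node u (S = 121.5): V_u = 1/1.06·[0.5538·54.0250 + 0.4462·0.0000] = 28.2279
Node d (S = 63): V_d = 1/1.06·[0.5538·0.0000 + 0.4462·0.0000] = 0.0000
Node 0 (S = 90): V_0 = 1/1.06·[0.5538·28.2279 + 0.4462·0.0000] = 14.7490

£14.75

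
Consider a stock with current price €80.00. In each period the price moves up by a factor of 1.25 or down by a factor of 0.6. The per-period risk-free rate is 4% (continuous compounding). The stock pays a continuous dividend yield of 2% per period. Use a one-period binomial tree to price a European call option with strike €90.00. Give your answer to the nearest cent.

€6.21

Per-period risk-free factor R = e^0.04 = 1.0408; dividend-adjusted growth = e^(0.04−0.02) = 1.0202.
Risk-neutral probability p = (1.0202 − 0.6)/(1.25 − 0.6) = 0.4202/0.6500 = 0.6465
Terminal stock prices: S_u = 100, S_d = 48
Terminal payoffs (S − K): max(10, 0) = 10, max(-42, 0) = 0
Node 0 (S = 80): V_0 = e^(−0.04)·[0.6465·10.0000 + 0.3535·0.0000] = 6.2112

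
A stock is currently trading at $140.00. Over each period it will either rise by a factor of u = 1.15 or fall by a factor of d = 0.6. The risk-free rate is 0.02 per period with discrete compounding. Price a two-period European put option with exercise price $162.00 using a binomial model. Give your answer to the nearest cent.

Risk-neutral probability p = (1 + 0.02 − 0.6)/(1.15 − 0.6) = 0.4200/0.5500 = 0.7636
Terminal stock prices: S_uu = 185.1, S_ud = 96.6, S_dd = 50.4
Terminal payoffs (K − S): max(-23.15, 0) = 0, max(65.4, 0) = 65.4, max(111.6, 0) = 111.6
Node u (S = 161): V_u = 1/1.02·[0.7636·0.0000 + 0.2364·65.4000] = 15.1551
Node d (S = 84): V_d = 1/1.02·[0.7636·65.4000 + 0.2364·111.6000] = 74.8235
Node 0 (S = 140): V_0 = 1/1.02·[0.7636·15.1551 + 0.2364·74.8235] = 28.6848

$28.68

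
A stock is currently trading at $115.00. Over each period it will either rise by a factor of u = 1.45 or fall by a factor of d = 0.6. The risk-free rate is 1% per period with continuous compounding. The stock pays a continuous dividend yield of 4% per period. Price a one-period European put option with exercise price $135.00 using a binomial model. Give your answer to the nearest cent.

Per-period risk-free factor R = e^0.01 = 1.0101; dividend-adjusted growth = e^(0.01−0.04) = 0.9704.
Risk-neutral probability p = (0.9704 − 0.6)/(1.45 − 0.6) = 0.3704/0.8500 = 0.4358
Terminal stock prices: S_u = 166.8, S_d = 69
Terminal payoffs (K − S): max(-31.75, 0) = 0, max(66, 0) = 66
Node 0 (S = 115): V_0 = e^(−0.01)·[0.4358·0.0000 + 0.5642·66.0000] = 36.8655

$36.87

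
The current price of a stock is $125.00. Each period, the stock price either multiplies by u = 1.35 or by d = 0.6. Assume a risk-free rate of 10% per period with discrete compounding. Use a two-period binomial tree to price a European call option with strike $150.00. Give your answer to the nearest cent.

Risk-neutral probability p = (1 + 0.1 − 0.6)/(1.35 − 0.6) = 0.5000/0.7500 = 0.6667
Terminal stock prices: S_uu = 227.8, S_ud = 101.2, S_dd = 45
Terminal payoffs (S − K): max(77.81, 0) = 77.81, max(-48.75, 0) = 0, max(-105, 0) = 0
Node u (S = 168.8): V_u = 1/1.1·[0.6667·77.8125 + 0.3333·0.0000] = 47.1591
Node d (S = 75): V_d = 1/1.1·[0.6667·0.0000 + 0.3333·0.0000] = 0.0000
Node 0 (S = 125): V_0 = 1/1.1·[0.6667·47.1591 + 0.3333·0.0000] = 28.5813

$28.58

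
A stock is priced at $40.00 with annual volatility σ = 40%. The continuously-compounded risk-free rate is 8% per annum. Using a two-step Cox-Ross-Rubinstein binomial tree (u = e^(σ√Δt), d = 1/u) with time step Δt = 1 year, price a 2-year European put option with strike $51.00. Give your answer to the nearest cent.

CRR parameters: u = e^(σ√Δt) = e^(0.4·√1) = 1.4918, d = 1/u = 0.6703
Per-period rate: rΔt = 0.08·1 = 0.08, so R = e^0.08 = 1.0833
Risk-neutral probability p = (e^0.08 − 0.6703)/(1.4918 − 0.6703) = 0.4130/0.8215 = 0.5027
Terminal stock prices: S_uu = 89.02, S_ud = 40, S_dd = 17.97
Terminal payoffs (K − S): max(-38.02, 0) = 0, max(11, 0) = 11, max(33.03, 0) = 33.03
Node u (S = 59.67): V_u = e^(−0.08)·[0.5027·0.0000 + 0.4973·11.0000] = 5.0498
Node d (S = 26.81): V_d = e^(−0.08)·[0.5027·11.0000 + 0.4973·33.0268] = 20.2661
Node 0 (S = 40): V_0 = e^(−0.08)·[0.5027·5.0498 + 0.4973·20.2661] = 11.6469

$11.65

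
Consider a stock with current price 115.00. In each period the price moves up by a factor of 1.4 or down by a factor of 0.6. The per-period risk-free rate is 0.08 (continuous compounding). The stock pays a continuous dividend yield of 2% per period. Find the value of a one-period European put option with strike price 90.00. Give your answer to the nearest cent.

8.19

Per-period risk-free factor R = e^0.08 = 1.0833; dividend-adjusted growth = e^(0.08−0.02) = 1.0618.
Risk-neutral probability p = (1.0618 − 0.6)/(1.4 − 0.6) = 0.4618/0.8000 = 0.5773
Terminal stock prices: S_u = 161, S_d = 69
Terminal payoffs (K − S): max(-71, 0) = 0, max(21, 0) = 21
Node 0 (S = 115): V_0 = e^(−0.08)·[0.5773·0.0000 + 0.4227·21.0000] = 8.1943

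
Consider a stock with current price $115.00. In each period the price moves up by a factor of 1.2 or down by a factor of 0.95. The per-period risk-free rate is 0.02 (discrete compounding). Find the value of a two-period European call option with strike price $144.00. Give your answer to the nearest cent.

$1.63

Risk-neutral probability p = (1 + 0.02 − 0.95)/(1.2 − 0.95) = 0.0700/0.2500 = 0.2800
Terminal stock prices: S_uu = 165.6, S_ud = 131.1, S_dd = 103.8
Terminal payoffs (S − K): max(21.6, 0) = 21.6, max(-12.9, 0) = 0, max(-40.21, 0) = 0
Node u (S = 138): V_u = 1/1.02·[0.2800·21.6000 + 0.7200·0.0000] = 5.9294
Node d (S = 109.2): V_d = 1/1.02·[0.2800·0.0000 + 0.7200·0.0000] = 0.0000
Node 0 (S = 115): V_0 = 1/1.02·[0.2800·5.9294 + 0.7200·0.0000] = 1.6277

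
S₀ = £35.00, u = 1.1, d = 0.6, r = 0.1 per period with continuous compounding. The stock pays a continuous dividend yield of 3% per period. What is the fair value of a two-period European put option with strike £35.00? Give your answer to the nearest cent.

£1.07

Per-period risk-free factor R = e^0.1 = 1.1052; dividend-adjusted growth = e^(0.1−0.03) = 1.0725.
Risk-neutral probability p = (1.0725 − 0.6)/(1.1 − 0.6) = 0.4725/0.5000 = 0.9450
Terminal stock prices: S_uu = 42.35, S_ud = 23.1, S_dd = 12.6
Terminal payoffs (K − S): max(-7.35, 0) = 0, max(11.9, 0) = 11.9, max(22.4, 0) = 22.4
Node u (S = 38.5): V_u = e^(−0.1)·[0.9450·0.0000 + 0.0550·11.9000] = 0.5920
Node d (S = 21): V_d = e^(−0.1)·[0.9450·11.9000 + 0.0550·22.4000] = 11.2900
Node 0 (S = 35): V_0 = e^(−0.1)·[0.9450·0.5920 + 0.0550·11.2900] = 1.0679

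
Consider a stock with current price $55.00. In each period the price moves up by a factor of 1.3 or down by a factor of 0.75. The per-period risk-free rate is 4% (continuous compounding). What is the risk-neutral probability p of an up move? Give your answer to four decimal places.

Risk-neutral probability p = (e^0.04 − 0.75)/(1.3 − 0.75) = 0.2908/0.5500 = 0.5287

p = 0.5287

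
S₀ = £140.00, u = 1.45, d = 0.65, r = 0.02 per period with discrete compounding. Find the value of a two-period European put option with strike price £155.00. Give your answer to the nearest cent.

£37.63

Risk-neutral probability p = (1 + 0.02 − 0.65)/(1.45 − 0.65) = 0.3700/0.8000 = 0.4625
Terminal stock prices: S_uu = 294.4, S_ud = 132, S_dd = 59.15
Terminal payoffs (K − S): max(-139.4, 0) = 0, max(23.05, 0) = 23.05, max(95.85, 0) = 95.85
Node u (S = 203): V_u = 1/1.02·[0.4625·0.0000 + 0.5375·23.0500] = 12.1464
Node d (S = 91): V_d = 1/1.02·[0.4625·23.0500 + 0.5375·95.8500] = 60.9608
Node 0 (S = 140): V_0 = 1/1.02·[0.4625·12.1464 + 0.5375·60.9608] = 37.6315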